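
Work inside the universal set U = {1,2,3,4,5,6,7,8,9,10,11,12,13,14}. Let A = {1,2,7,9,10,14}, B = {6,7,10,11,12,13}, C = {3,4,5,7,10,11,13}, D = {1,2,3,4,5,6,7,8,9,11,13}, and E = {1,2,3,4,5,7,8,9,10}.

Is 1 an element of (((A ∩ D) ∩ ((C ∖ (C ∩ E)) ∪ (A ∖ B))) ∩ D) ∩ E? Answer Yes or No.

1 ∈ A and 1 ∈ D, so 1 ∈ A ∩ D
1 ∉ C and 1 ∈ E, so 1 ∉ C ∩ E
1 ∉ C and 1 ∉ (C ∩ E), so 1 ∉ C ∖ (C ∩ E)
1 ∈ A and 1 ∉ B, so 1 ∈ A ∖ B
1 ∉ (C ∖ (C ∩ E)) and 1 ∈ (A ∖ B), so 1 ∈ (C ∖ (C ∩ E)) ∪ (A ∖ B)
1 ∈ (A ∩ D) and 1 ∈ ((C ∖ (C ∩ E)) ∪ (A ∖ B)), so 1 ∈ (A ∩ D) ∩ ((C ∖ (C ∩ E)) ∪ (A ∖ B))
1 ∈ ((A ∩ D) ∩ ((C ∖ (C ∩ E)) ∪ (A ∖ B))) and 1 ∈ D, so 1 ∈ ((A ∩ D) ∩ ((C ∖ (C ∩ E)) ∪ (A ∖ B))) ∩ D
1 ∈ (((A ∩ D) ∩ ((C ∖ (C ∩ E)) ∪ (A ∖ B))) ∩ D) and 1 ∈ E, so 1 ∈ (((A ∩ D) ∩ ((C ∖ (C ∩ E)) ∪ (A ∖ B))) ∩ D) ∩ E

Yes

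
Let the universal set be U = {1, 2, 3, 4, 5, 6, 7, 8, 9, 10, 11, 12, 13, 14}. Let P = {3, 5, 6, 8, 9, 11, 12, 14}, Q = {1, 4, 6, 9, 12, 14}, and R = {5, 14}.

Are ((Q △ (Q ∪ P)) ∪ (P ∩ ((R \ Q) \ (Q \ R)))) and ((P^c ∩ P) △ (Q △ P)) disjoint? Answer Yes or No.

No

Q ∪ P = {1, 3, 4, 5, 6, 8, 9, 11, 12, 14}
Q △ (Q ∪ P) = {3, 5, 8, 11}
R \ Q = {5}
Q \ R = {1, 4, 6, 9, 12}
(R \ Q) \ (Q \ R) = {5}
P ∩ ((R \ Q) \ (Q \ R)) = {5}
(Q △ (Q ∪ P)) ∪ (P ∩ ((R \ Q) \ (Q \ R))) = {3, 5, 8, 11}
P^c = {1, 2, 4, 7, 10, 13}
P^c ∩ P = {}
Q △ P = {1, 3, 4, 5, 8, 11}
(P^c ∩ P) △ (Q △ P) = {1, 3, 4, 5, 8, 11}
3 lies in both, so they are not disjoint.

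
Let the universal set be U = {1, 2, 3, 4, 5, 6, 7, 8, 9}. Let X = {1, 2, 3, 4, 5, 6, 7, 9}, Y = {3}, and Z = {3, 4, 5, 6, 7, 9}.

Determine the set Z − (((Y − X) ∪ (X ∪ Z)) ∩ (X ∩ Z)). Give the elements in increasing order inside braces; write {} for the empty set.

Y − X = {}
X ∪ Z = {1, 2, 3, 4, 5, 6, 7, 9}
(Y − X) ∪ (X ∪ Z) = {1, 2, 3, 4, 5, 6, 7, 9}
X ∩ Z = {3, 4, 5, 6, 7, 9}
((Y − X) ∪ (X ∪ Z)) ∩ (X ∩ Z) = {3, 4, 5, 6, 7, 9}
Z − (((Y − X) ∪ (X ∪ Z)) ∩ (X ∩ Z)) = {}

{}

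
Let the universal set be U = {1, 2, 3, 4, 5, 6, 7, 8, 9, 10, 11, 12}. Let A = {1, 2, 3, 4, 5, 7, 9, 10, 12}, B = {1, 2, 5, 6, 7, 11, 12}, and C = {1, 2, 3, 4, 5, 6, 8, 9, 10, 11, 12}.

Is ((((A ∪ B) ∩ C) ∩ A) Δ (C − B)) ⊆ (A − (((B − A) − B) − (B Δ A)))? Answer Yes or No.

No

A ∪ B = {1, 2, 3, 4, 5, 6, 7, 9, 10, 11, 12}
(A ∪ B) ∩ C = {1, 2, 3, 4, 5, 6, 9, 10, 11, 12}
((A ∪ B) ∩ C) ∩ A = {1, 2, 3, 4, 5, 9, 10, 12}
C − B = {3, 4, 8, 9, 10}
(((A ∪ B) ∩ C) ∩ A) Δ (C − B) = {1, 2, 5, 8, 12}
B − A = {6, 11}
(B − A) − B = {}
B Δ A = {3, 4, 6, 9, 10, 11}
((B − A) − B) − (B Δ A) = {}
A − (((B − A) − B) − (B Δ A)) = {1, 2, 3, 4, 5, 7, 9, 10, 12}
8 ∈ (((A ∪ B) ∩ C) ∩ A) Δ (C − B) but 8 ∉ A − (((B − A) − B) − (B Δ A)), so the inclusion fails.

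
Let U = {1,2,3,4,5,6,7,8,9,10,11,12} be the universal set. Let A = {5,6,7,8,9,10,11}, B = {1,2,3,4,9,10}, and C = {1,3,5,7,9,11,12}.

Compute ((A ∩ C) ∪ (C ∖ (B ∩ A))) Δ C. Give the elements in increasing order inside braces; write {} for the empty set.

A ∩ C = {5,7,9,11}
B ∩ A = {9,10}
C ∖ (B ∩ A) = {1,3,5,7,11,12}
(A ∩ C) ∪ (C ∖ (B ∩ A)) = {1,3,5,7,9,11,12}
((A ∩ C) ∪ (C ∖ (B ∩ A))) Δ C = {}

{}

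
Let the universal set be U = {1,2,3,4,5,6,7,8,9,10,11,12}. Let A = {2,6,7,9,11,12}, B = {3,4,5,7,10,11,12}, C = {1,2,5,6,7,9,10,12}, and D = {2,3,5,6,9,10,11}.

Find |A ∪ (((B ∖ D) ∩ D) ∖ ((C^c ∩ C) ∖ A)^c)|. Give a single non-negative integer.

B ∖ D = {4,7,12}
(B ∖ D) ∩ D = {}
C^c = {3,4,8,11}
C^c ∩ C = {}
(C^c ∩ C) ∖ A = {}
((C^c ∩ C) ∖ A)^c = {1,2,3,4,5,6,7,8,9,10,11,12}
((B ∖ D) ∩ D) ∖ ((C^c ∩ C) ∖ A)^c = {}
A ∪ (((B ∖ D) ∩ D) ∖ ((C^c ∩ C) ∖ A)^c) = {2,6,7,9,11,12}
|A ∪ (((B ∖ D) ∩ D) ∖ ((C^c ∩ C) ∖ A)^c)| = 6

6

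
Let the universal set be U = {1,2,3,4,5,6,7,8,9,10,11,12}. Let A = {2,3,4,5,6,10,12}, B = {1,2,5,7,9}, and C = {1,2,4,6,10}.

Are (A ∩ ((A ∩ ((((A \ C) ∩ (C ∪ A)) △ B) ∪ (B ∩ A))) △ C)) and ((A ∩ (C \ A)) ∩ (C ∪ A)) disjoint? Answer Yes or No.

A \ C = {3,5,12}
C ∪ A = {1,2,3,4,5,6,10,12}
(A \ C) ∩ (C ∪ A) = {3,5,12}
((A \ C) ∩ (C ∪ A)) △ B = {1,2,3,7,9,12}
B ∩ A = {2,5}
(((A \ C) ∩ (C ∪ A)) △ B) ∪ (B ∩ A) = {1,2,3,5,7,9,12}
A ∩ ((((A \ C) ∩ (C ∪ A)) △ B) ∪ (B ∩ A)) = {2,3,5,12}
(A ∩ ((((A \ C) ∩ (C ∪ A)) △ B) ∪ (B ∩ A))) △ C = {1,3,4,5,6,10,12}
A ∩ ((A ∩ ((((A \ C) ∩ (C ∪ A)) △ B) ∪ (B ∩ A))) △ C) = {3,4,5,6,10,12}
C \ A = {1}
A ∩ (C \ A) = {}
(A ∩ (C \ A)) ∩ (C ∪ A) = {}
{3,4,5,6,10,12} and {} share no elements.

Yes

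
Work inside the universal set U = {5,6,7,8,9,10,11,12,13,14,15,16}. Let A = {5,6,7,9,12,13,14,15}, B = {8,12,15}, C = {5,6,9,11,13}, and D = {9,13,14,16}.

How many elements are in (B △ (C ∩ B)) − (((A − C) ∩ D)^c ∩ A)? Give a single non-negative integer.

1

C ∩ B = {}
B △ (C ∩ B) = {8,12,15}
A − C = {7,12,14,15}
(A − C) ∩ D = {14}
((A − C) ∩ D)^c = {5,6,7,8,9,10,11,12,13,15,16}
((A − C) ∩ D)^c ∩ A = {5,6,7,9,12,13,15}
(B △ (C ∩ B)) − (((A − C) ∩ D)^c ∩ A) = {8}
|(B △ (C ∩ B)) − (((A − C) ∩ D)^c ∩ A)| = 1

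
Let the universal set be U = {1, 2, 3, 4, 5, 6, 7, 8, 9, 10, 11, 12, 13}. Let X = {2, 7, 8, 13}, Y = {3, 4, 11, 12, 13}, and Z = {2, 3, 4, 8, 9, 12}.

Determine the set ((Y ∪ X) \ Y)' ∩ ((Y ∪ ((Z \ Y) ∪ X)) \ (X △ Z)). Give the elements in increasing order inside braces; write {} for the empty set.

Y ∪ X = {2, 3, 4, 7, 8, 11, 12, 13}
(Y ∪ X) \ Y = {2, 7, 8}
((Y ∪ X) \ Y)' = {1, 3, 4, 5, 6, 9, 10, 11, 12, 13}
Z \ Y = {2, 8, 9}
(Z \ Y) ∪ X = {2, 7, 8, 9, 13}
Y ∪ ((Z \ Y) ∪ X) = {2, 3, 4, 7, 8, 9, 11, 12, 13}
X △ Z = {3, 4, 7, 9, 12, 13}
(Y ∪ ((Z \ Y) ∪ X)) \ (X △ Z) = {2, 8, 11}
((Y ∪ X) \ Y)' ∩ ((Y ∪ ((Z \ Y) ∪ X)) \ (X △ Z)) = {11}

{11}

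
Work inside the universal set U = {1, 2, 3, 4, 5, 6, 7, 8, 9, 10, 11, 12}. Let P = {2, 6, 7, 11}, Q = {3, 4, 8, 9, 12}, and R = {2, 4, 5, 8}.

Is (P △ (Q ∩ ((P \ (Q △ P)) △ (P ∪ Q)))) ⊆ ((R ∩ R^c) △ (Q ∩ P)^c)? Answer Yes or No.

Q △ P = {2, 3, 4, 6, 7, 8, 9, 11, 12}
P \ (Q △ P) = {}
P ∪ Q = {2, 3, 4, 6, 7, 8, 9, 11, 12}
(P \ (Q △ P)) △ (P ∪ Q) = {2, 3, 4, 6, 7, 8, 9, 11, 12}
Q ∩ ((P \ (Q △ P)) △ (P ∪ Q)) = {3, 4, 8, 9, 12}
P △ (Q ∩ ((P \ (Q △ P)) △ (P ∪ Q))) = {2, 3, 4, 6, 7, 8, 9, 11, 12}
R^c = {1, 3, 6, 7, 9, 10, 11, 12}
R ∩ R^c = {}
Q ∩ P = {}
(Q ∩ P)^c = {1, 2, 3, 4, 5, 6, 7, 8, 9, 10, 11, 12}
(R ∩ R^c) △ (Q ∩ P)^c = {1, 2, 3, 4, 5, 6, 7, 8, 9, 10, 11, 12}
Every element of {2, 3, 4, 6, 7, 8, 9, 11, 12} is in {1, 2, 3, 4, 5, 6, 7, 8, 9, 10, 11, 12}, so P △ (Q ∩ ((P \ (Q △ P)) △ (P ∪ Q))) ⊆ (R ∩ R^c) △ (Q ∩ P)^c.

Yes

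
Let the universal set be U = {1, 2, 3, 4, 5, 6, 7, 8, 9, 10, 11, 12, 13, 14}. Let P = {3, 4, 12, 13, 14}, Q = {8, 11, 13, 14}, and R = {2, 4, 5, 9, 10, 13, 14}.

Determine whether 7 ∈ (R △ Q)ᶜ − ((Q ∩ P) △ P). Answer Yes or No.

Yes

7 ∉ R and 7 ∉ Q, so 7 ∉ R △ Q
7 ∈ (R △ Q)ᶜ since 7 ∉ (R △ Q)
7 ∉ Q and 7 ∉ P, so 7 ∉ Q ∩ P
7 ∉ (Q ∩ P) and 7 ∉ P, so 7 ∉ (Q ∩ P) △ P
7 ∈ (R △ Q)ᶜ and 7 ∉ ((Q ∩ P) △ P), so 7 ∈ (R △ Q)ᶜ − ((Q ∩ P) △ P)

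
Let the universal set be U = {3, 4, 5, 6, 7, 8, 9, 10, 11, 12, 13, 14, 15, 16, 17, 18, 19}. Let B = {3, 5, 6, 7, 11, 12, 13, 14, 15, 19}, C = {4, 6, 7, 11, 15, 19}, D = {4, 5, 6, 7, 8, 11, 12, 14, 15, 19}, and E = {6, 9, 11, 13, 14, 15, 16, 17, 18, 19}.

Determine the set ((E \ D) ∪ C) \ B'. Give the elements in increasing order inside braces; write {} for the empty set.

{6, 7, 11, 13, 15, 19}

E \ D = {9, 13, 16, 17, 18}
(E \ D) ∪ C = {4, 6, 7, 9, 11, 13, 15, 16, 17, 18, 19}
B' = {4, 8, 9, 10, 16, 17, 18}
((E \ D) ∪ C) \ B' = {6, 7, 11, 13, 15, 19}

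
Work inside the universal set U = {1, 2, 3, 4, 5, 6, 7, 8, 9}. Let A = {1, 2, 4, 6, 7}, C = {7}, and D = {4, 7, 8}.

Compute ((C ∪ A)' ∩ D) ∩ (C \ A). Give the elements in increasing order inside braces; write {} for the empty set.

{}

C ∪ A = {1, 2, 4, 6, 7}
(C ∪ A)' = {3, 5, 8, 9}
(C ∪ A)' ∩ D = {8}
C \ A = {}
((C ∪ A)' ∩ D) ∩ (C \ A) = {}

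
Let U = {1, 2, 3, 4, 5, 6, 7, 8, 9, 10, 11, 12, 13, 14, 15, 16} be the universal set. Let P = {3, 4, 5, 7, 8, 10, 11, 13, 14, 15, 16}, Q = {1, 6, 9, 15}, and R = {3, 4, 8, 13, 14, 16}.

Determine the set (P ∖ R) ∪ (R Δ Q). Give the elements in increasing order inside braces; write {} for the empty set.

{1, 3, 4, 5, 6, 7, 8, 9, 10, 11, 13, 14, 15, 16}

P ∖ R = {5, 7, 10, 11, 15}
R Δ Q = {1, 3, 4, 6, 8, 9, 13, 14, 15, 16}
(P ∖ R) ∪ (R Δ Q) = {1, 3, 4, 5, 6, 7, 8, 9, 10, 11, 13, 14, 15, 16}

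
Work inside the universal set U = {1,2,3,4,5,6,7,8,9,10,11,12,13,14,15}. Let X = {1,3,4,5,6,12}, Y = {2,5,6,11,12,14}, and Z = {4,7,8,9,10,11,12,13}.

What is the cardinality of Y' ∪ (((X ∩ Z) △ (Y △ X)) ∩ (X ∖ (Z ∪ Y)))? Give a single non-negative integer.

9

Y' = {1,3,4,7,8,9,10,13,15}
X ∩ Z = {4,12}
Y △ X = {1,2,3,4,11,14}
(X ∩ Z) △ (Y △ X) = {1,2,3,11,12,14}
Z ∪ Y = {2,4,5,6,7,8,9,10,11,12,13,14}
X ∖ (Z ∪ Y) = {1,3}
((X ∩ Z) △ (Y △ X)) ∩ (X ∖ (Z ∪ Y)) = {1,3}
Y' ∪ (((X ∩ Z) △ (Y △ X)) ∩ (X ∖ (Z ∪ Y))) = {1,3,4,7,8,9,10,13,15}
|Y' ∪ (((X ∩ Z) △ (Y △ X)) ∩ (X ∖ (Z ∪ Y)))| = 9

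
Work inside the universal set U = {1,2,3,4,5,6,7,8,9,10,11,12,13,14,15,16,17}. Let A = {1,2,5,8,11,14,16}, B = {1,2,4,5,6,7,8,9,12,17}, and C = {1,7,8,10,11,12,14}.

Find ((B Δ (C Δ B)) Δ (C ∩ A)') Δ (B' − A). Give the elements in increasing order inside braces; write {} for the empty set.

{1,2,4,5,6,8,9,10,11,14,16,17}

C Δ B = {2,4,5,6,9,10,11,14,17}
B Δ (C Δ B) = {1,7,8,10,11,12,14}
C ∩ A = {1,8,11,14}
(C ∩ A)' = {2,3,4,5,6,7,9,10,12,13,15,16,17}
(B Δ (C Δ B)) Δ (C ∩ A)' = {1,2,3,4,5,6,8,9,11,13,14,15,16,17}
B' = {3,10,11,13,14,15,16}
B' − A = {3,10,13,15}
((B Δ (C Δ B)) Δ (C ∩ A)') Δ (B' − A) = {1,2,4,5,6,8,9,10,11,14,16,17}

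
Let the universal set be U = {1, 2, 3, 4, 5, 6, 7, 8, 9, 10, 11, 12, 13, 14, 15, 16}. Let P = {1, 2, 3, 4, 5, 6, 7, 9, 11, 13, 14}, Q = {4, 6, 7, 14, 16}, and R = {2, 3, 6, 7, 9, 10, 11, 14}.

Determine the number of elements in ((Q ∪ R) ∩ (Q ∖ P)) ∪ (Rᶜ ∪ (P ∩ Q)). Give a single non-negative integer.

11

Q ∪ R = {2, 3, 4, 6, 7, 9, 10, 11, 14, 16}
Q ∖ P = {16}
(Q ∪ R) ∩ (Q ∖ P) = {16}
Rᶜ = {1, 4, 5, 8, 12, 13, 15, 16}
P ∩ Q = {4, 6, 7, 14}
Rᶜ ∪ (P ∩ Q) = {1, 4, 5, 6, 7, 8, 12, 13, 14, 15, 16}
((Q ∪ R) ∩ (Q ∖ P)) ∪ (Rᶜ ∪ (P ∩ Q)) = {1, 4, 5, 6, 7, 8, 12, 13, 14, 15, 16}
|((Q ∪ R) ∩ (Q ∖ P)) ∪ (Rᶜ ∪ (P ∩ Q))| = 11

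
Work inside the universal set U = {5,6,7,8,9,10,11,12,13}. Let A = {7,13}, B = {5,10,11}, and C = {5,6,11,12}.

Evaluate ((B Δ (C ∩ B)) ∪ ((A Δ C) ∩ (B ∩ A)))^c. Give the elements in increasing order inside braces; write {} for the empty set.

C ∩ B = {5,11}
B Δ (C ∩ B) = {10}
A Δ C = {5,6,7,11,12,13}
B ∩ A = {}
(A Δ C) ∩ (B ∩ A) = {}
(B Δ (C ∩ B)) ∪ ((A Δ C) ∩ (B ∩ A)) = {10}
((B Δ (C ∩ B)) ∪ ((A Δ C) ∩ (B ∩ A)))^c = {5,6,7,8,9,11,12,13}

{5,6,7,8,9,11,12,13}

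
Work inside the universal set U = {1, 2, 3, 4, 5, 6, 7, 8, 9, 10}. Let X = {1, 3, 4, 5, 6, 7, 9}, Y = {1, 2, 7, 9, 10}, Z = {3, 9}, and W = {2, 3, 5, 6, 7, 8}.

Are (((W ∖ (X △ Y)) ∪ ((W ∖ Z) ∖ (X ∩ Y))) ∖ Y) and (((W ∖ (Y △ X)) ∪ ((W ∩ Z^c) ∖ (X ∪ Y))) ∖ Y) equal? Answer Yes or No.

No

X △ Y = {2, 3, 4, 5, 6, 10}
W ∖ (X △ Y) = {7, 8}
W ∖ Z = {2, 5, 6, 7, 8}
X ∩ Y = {1, 7, 9}
(W ∖ Z) ∖ (X ∩ Y) = {2, 5, 6, 8}
(W ∖ (X △ Y)) ∪ ((W ∖ Z) ∖ (X ∩ Y)) = {2, 5, 6, 7, 8}
((W ∖ (X △ Y)) ∪ ((W ∖ Z) ∖ (X ∩ Y))) ∖ Y = {5, 6, 8}
Y △ X = {2, 3, 4, 5, 6, 10}
W ∖ (Y △ X) = {7, 8}
Z^c = {1, 2, 4, 5, 6, 7, 8, 10}
W ∩ Z^c = {2, 5, 6, 7, 8}
X ∪ Y = {1, 2, 3, 4, 5, 6, 7, 9, 10}
(W ∩ Z^c) ∖ (X ∪ Y) = {8}
(W ∖ (Y △ X)) ∪ ((W ∩ Z^c) ∖ (X ∪ Y)) = {7, 8}
((W ∖ (Y △ X)) ∪ ((W ∩ Z^c) ∖ (X ∪ Y))) ∖ Y = {8}
5 ∈ ((W ∖ (X △ Y)) ∪ ((W ∖ Z) ∖ (X ∩ Y))) ∖ Y but 5 ∉ ((W ∖ (Y △ X)) ∪ ((W ∩ Z^c) ∖ (X ∪ Y))) ∖ Y, so they differ.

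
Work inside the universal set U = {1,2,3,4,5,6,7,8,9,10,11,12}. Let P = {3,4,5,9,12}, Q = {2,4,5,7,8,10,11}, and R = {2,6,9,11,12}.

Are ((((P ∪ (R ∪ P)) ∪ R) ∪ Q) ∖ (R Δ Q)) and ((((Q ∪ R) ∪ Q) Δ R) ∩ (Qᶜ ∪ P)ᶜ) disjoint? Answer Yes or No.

Yes

R ∪ P = {2,3,4,5,6,9,11,12}
P ∪ (R ∪ P) = {2,3,4,5,6,9,11,12}
(P ∪ (R ∪ P)) ∪ R = {2,3,4,5,6,9,11,12}
((P ∪ (R ∪ P)) ∪ R) ∪ Q = {2,3,4,5,6,7,8,9,10,11,12}
R Δ Q = {4,5,6,7,8,9,10,12}
(((P ∪ (R ∪ P)) ∪ R) ∪ Q) ∖ (R Δ Q) = {2,3,11}
Q ∪ R = {2,4,5,6,7,8,9,10,11,12}
(Q ∪ R) ∪ Q = {2,4,5,6,7,8,9,10,11,12}
((Q ∪ R) ∪ Q) Δ R = {4,5,7,8,10}
Qᶜ = {1,3,6,9,12}
Qᶜ ∪ P = {1,3,4,5,6,9,12}
(Qᶜ ∪ P)ᶜ = {2,7,8,10,11}
(((Q ∪ R) ∪ Q) Δ R) ∩ (Qᶜ ∪ P)ᶜ = {7,8,10}
{2,3,11} and {7,8,10} share no elements.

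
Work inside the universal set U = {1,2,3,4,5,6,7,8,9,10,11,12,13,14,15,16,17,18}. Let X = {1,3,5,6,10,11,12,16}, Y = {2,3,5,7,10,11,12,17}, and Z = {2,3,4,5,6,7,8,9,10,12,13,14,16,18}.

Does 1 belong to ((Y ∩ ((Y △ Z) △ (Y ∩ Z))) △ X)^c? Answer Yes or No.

No

1 ∉ Y and 1 ∉ Z, so 1 ∉ Y △ Z
1 ∉ Y and 1 ∉ Z, so 1 ∉ Y ∩ Z
1 ∉ (Y △ Z) and 1 ∉ (Y ∩ Z), so 1 ∉ (Y △ Z) △ (Y ∩ Z)
1 ∉ Y and 1 ∉ ((Y △ Z) △ (Y ∩ Z)), so 1 ∉ Y ∩ ((Y △ Z) △ (Y ∩ Z))
1 ∉ (Y ∩ ((Y △ Z) △ (Y ∩ Z))) and 1 ∈ X, so 1 ∈ (Y ∩ ((Y △ Z) △ (Y ∩ Z))) △ X
1 ∉ ((Y ∩ ((Y △ Z) △ (Y ∩ Z))) △ X)^c since 1 ∈ ((Y ∩ ((Y △ Z) △ (Y ∩ Z))) △ X)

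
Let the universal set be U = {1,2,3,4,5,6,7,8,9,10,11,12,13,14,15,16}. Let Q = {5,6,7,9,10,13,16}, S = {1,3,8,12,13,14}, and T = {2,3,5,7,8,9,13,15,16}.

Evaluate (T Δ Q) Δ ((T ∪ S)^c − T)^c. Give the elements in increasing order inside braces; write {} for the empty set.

{1,5,6,7,9,10,12,13,14,16}

T Δ Q = {2,3,6,8,10,15}
T ∪ S = {1,2,3,5,7,8,9,12,13,14,15,16}
(T ∪ S)^c = {4,6,10,11}
(T ∪ S)^c − T = {4,6,10,11}
((T ∪ S)^c − T)^c = {1,2,3,5,7,8,9,12,13,14,15,16}
(T Δ Q) Δ ((T ∪ S)^c − T)^c = {1,5,6,7,9,10,12,13,14,16}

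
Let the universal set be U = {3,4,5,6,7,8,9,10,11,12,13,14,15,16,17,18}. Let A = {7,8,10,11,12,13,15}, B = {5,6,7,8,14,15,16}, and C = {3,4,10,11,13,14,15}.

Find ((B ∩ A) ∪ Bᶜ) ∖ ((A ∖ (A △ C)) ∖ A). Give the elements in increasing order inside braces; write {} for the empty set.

{3,4,7,8,9,10,11,12,13,15,17,18}

B ∩ A = {7,8,15}
Bᶜ = {3,4,9,10,11,12,13,17,18}
(B ∩ A) ∪ Bᶜ = {3,4,7,8,9,10,11,12,13,15,17,18}
A △ C = {3,4,7,8,12,14}
A ∖ (A △ C) = {10,11,13,15}
(A ∖ (A △ C)) ∖ A = {}
((B ∩ A) ∪ Bᶜ) ∖ ((A ∖ (A △ C)) ∖ A) = {3,4,7,8,9,10,11,12,13,15,17,18}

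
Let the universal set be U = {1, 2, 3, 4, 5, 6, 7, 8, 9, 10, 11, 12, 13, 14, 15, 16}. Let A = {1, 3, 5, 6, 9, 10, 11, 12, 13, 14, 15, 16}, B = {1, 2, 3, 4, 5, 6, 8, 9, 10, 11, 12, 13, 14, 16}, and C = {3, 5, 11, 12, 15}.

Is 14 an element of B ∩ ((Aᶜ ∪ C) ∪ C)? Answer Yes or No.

No

14 ∈ A, so 14 ∉ Aᶜ
14 ∉ Aᶜ and 14 ∉ C, so 14 ∉ Aᶜ ∪ C
14 ∉ (Aᶜ ∪ C) and 14 ∉ C, so 14 ∉ (Aᶜ ∪ C) ∪ C
14 ∈ B and 14 ∉ ((Aᶜ ∪ C) ∪ C), so 14 ∉ B ∩ ((Aᶜ ∪ C) ∪ C)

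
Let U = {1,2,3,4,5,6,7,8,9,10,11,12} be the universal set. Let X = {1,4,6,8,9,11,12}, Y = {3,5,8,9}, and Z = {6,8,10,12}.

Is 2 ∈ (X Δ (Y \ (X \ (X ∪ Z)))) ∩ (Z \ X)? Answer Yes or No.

2 ∉ X and 2 ∉ Z, so 2 ∉ X ∪ Z
2 ∉ X and 2 ∉ (X ∪ Z), so 2 ∉ X \ (X ∪ Z)
2 ∉ Y and 2 ∉ (X \ (X ∪ Z)), so 2 ∉ Y \ (X \ (X ∪ Z))
2 ∉ X and 2 ∉ (Y \ (X \ (X ∪ Z))), so 2 ∉ X Δ (Y \ (X \ (X ∪ Z)))
2 ∉ Z and 2 ∉ X, so 2 ∉ Z \ X
2 ∉ (X Δ (Y \ (X \ (X ∪ Z)))) and 2 ∉ (Z \ X), so 2 ∉ (X Δ (Y \ (X \ (X ∪ Z)))) ∩ (Z \ X)

No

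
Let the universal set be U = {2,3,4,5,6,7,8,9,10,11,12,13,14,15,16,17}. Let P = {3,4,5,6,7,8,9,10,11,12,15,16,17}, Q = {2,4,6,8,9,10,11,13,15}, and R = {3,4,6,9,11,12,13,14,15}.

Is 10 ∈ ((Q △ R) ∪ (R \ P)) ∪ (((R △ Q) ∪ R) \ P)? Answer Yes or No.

10 ∈ Q and 10 ∉ R, so 10 ∈ Q △ R
10 ∉ R and 10 ∈ P, so 10 ∉ R \ P
10 ∈ (Q △ R) and 10 ∉ (R \ P), so 10 ∈ (Q △ R) ∪ (R \ P)
10 ∉ R and 10 ∈ Q, so 10 ∈ R △ Q
10 ∈ (R △ Q) and 10 ∉ R, so 10 ∈ (R △ Q) ∪ R
10 ∈ ((R △ Q) ∪ R) and 10 ∈ P, so 10 ∉ ((R △ Q) ∪ R) \ P
10 ∈ ((Q △ R) ∪ (R \ P)) and 10 ∉ (((R △ Q) ∪ R) \ P), so 10 ∈ ((Q △ R) ∪ (R \ P)) ∪ (((R △ Q) ∪ R) \ P)

Yes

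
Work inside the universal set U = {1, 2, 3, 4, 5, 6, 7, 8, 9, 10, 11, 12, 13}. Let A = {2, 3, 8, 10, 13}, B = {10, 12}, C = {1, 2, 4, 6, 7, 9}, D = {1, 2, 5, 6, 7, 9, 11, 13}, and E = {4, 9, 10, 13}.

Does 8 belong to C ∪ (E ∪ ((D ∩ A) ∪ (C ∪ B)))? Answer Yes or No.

No

8 ∉ D and 8 ∈ A, so 8 ∉ D ∩ A
8 ∉ C and 8 ∉ B, so 8 ∉ C ∪ B
8 ∉ (D ∩ A) and 8 ∉ (C ∪ B), so 8 ∉ (D ∩ A) ∪ (C ∪ B)
8 ∉ E and 8 ∉ ((D ∩ A) ∪ (C ∪ B)), so 8 ∉ E ∪ ((D ∩ A) ∪ (C ∪ B))
8 ∉ C and 8 ∉ (E ∪ ((D ∩ A) ∪ (C ∪ B))), so 8 ∉ C ∪ (E ∪ ((D ∩ A) ∪ (C ∪ B)))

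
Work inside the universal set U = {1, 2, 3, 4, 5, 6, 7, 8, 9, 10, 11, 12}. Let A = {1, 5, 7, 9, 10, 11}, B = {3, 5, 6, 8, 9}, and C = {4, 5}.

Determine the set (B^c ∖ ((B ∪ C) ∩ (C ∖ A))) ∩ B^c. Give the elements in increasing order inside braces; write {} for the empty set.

B^c = {1, 2, 4, 7, 10, 11, 12}
B ∪ C = {3, 4, 5, 6, 8, 9}
C ∖ A = {4}
(B ∪ C) ∩ (C ∖ A) = {4}
B^c ∖ ((B ∪ C) ∩ (C ∖ A)) = {1, 2, 7, 10, 11, 12}
(B^c ∖ ((B ∪ C) ∩ (C ∖ A))) ∩ B^c = {1, 2, 7, 10, 11, 12}

{1, 2, 7, 10, 11, 12}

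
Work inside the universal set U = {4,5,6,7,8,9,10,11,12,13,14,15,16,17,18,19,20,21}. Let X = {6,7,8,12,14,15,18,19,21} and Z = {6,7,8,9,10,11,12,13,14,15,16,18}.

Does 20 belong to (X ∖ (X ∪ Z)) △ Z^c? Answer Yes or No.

20 ∉ X and 20 ∉ Z, so 20 ∉ X ∪ Z
20 ∉ X and 20 ∉ (X ∪ Z), so 20 ∉ X ∖ (X ∪ Z)
20 ∉ Z, so 20 ∈ Z^c
20 ∉ (X ∖ (X ∪ Z)) and 20 ∈ Z^c, so 20 ∈ (X ∖ (X ∪ Z)) △ Z^c

Yes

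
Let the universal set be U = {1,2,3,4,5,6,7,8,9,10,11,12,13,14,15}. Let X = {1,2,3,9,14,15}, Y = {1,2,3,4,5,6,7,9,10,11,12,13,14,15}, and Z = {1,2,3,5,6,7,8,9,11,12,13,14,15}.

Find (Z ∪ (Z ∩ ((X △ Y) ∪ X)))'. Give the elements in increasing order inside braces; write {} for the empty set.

X △ Y = {4,5,6,7,10,11,12,13}
(X △ Y) ∪ X = {1,2,3,4,5,6,7,9,10,11,12,13,14,15}
Z ∩ ((X △ Y) ∪ X) = {1,2,3,5,6,7,9,11,12,13,14,15}
Z ∪ (Z ∩ ((X △ Y) ∪ X)) = {1,2,3,5,6,7,8,9,11,12,13,14,15}
(Z ∪ (Z ∩ ((X △ Y) ∪ X)))' = {4,10}

{4,10}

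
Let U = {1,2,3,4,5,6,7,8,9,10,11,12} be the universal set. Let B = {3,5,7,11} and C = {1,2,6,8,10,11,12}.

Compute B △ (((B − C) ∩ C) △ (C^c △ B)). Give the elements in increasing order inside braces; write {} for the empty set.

{3,4,5,7,9}

B − C = {3,5,7}
(B − C) ∩ C = {}
C^c = {3,4,5,7,9}
C^c △ B = {4,9,11}
((B − C) ∩ C) △ (C^c △ B) = {4,9,11}
B △ (((B − C) ∩ C) △ (C^c △ B)) = {3,4,5,7,9}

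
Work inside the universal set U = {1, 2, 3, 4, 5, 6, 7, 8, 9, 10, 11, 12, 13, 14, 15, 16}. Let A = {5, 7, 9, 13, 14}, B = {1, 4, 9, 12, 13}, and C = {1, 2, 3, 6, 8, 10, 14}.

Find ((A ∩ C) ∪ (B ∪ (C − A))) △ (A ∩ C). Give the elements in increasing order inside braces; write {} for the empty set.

A ∩ C = {14}
C − A = {1, 2, 3, 6, 8, 10}
B ∪ (C − A) = {1, 2, 3, 4, 6, 8, 9, 10, 12, 13}
(A ∩ C) ∪ (B ∪ (C − A)) = {1, 2, 3, 4, 6, 8, 9, 10, 12, 13, 14}
((A ∩ C) ∪ (B ∪ (C − A))) △ (A ∩ C) = {1, 2, 3, 4, 6, 8, 9, 10, 12, 13}

{1, 2, 3, 4, 6, 8, 9, 10, 12, 13}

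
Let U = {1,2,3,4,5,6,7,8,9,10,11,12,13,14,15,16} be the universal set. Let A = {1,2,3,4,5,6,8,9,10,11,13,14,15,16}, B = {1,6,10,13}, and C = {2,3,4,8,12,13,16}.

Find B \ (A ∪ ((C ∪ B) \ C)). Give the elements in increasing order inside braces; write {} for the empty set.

C ∪ B = {1,2,3,4,6,8,10,12,13,16}
(C ∪ B) \ C = {1,6,10}
A ∪ ((C ∪ B) \ C) = {1,2,3,4,5,6,8,9,10,11,13,14,15,16}
B \ (A ∪ ((C ∪ B) \ C)) = {}

{}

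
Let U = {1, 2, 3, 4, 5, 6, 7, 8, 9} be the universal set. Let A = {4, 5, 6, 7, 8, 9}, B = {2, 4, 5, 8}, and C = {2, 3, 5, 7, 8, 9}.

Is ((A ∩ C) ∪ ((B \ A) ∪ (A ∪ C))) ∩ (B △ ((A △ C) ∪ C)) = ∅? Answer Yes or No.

No

A ∩ C = {5, 7, 8, 9}
B \ A = {2}
A ∪ C = {2, 3, 4, 5, 6, 7, 8, 9}
(B \ A) ∪ (A ∪ C) = {2, 3, 4, 5, 6, 7, 8, 9}
(A ∩ C) ∪ ((B \ A) ∪ (A ∪ C)) = {2, 3, 4, 5, 6, 7, 8, 9}
A △ C = {2, 3, 4, 6}
(A △ C) ∪ C = {2, 3, 4, 5, 6, 7, 8, 9}
B △ ((A △ C) ∪ C) = {3, 6, 7, 9}
3 lies in both, so they are not disjoint.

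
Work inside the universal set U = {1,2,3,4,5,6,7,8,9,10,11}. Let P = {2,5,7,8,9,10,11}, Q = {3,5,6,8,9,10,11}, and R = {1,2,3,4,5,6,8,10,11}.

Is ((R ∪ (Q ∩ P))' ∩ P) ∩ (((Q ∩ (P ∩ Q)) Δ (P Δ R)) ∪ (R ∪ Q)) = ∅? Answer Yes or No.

No

Q ∩ P = {5,8,9,10,11}
R ∪ (Q ∩ P) = {1,2,3,4,5,6,8,9,10,11}
(R ∪ (Q ∩ P))' = {7}
(R ∪ (Q ∩ P))' ∩ P = {7}
P ∩ Q = {5,8,9,10,11}
Q ∩ (P ∩ Q) = {5,8,9,10,11}
P Δ R = {1,3,4,6,7,9}
(Q ∩ (P ∩ Q)) Δ (P Δ R) = {1,3,4,5,6,7,8,10,11}
R ∪ Q = {1,2,3,4,5,6,8,9,10,11}
((Q ∩ (P ∩ Q)) Δ (P Δ R)) ∪ (R ∪ Q) = {1,2,3,4,5,6,7,8,9,10,11}
7 lies in both, so they are not disjoint.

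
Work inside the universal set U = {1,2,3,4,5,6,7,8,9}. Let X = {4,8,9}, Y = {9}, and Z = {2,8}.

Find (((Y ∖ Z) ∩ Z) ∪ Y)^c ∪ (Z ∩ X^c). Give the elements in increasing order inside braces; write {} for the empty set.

{1,2,3,4,5,6,7,8}

Y ∖ Z = {9}
(Y ∖ Z) ∩ Z = {}
((Y ∖ Z) ∩ Z) ∪ Y = {9}
(((Y ∖ Z) ∩ Z) ∪ Y)^c = {1,2,3,4,5,6,7,8}
X^c = {1,2,3,5,6,7}
Z ∩ X^c = {2}
(((Y ∖ Z) ∩ Z) ∪ Y)^c ∪ (Z ∩ X^c) = {1,2,3,4,5,6,7,8}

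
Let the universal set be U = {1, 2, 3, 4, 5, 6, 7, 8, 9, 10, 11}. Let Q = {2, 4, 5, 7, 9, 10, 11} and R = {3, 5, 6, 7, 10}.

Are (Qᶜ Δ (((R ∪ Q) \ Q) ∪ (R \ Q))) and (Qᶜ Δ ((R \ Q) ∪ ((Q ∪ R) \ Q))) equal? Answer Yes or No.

Yes

Qᶜ = {1, 3, 6, 8}
R ∪ Q = {2, 3, 4, 5, 6, 7, 9, 10, 11}
(R ∪ Q) \ Q = {3, 6}
R \ Q = {3, 6}
((R ∪ Q) \ Q) ∪ (R \ Q) = {3, 6}
Qᶜ Δ (((R ∪ Q) \ Q) ∪ (R \ Q)) = {1, 8}
Q ∪ R = {2, 3, 4, 5, 6, 7, 9, 10, 11}
(Q ∪ R) \ Q = {3, 6}
(R \ Q) ∪ ((Q ∪ R) \ Q) = {3, 6}
Qᶜ Δ ((R \ Q) ∪ ((Q ∪ R) \ Q)) = {1, 8}
Both equal {1, 8}, so Qᶜ Δ (((R ∪ Q) \ Q) ∪ (R \ Q)) = Qᶜ Δ ((R \ Q) ∪ ((Q ∪ R) \ Q)).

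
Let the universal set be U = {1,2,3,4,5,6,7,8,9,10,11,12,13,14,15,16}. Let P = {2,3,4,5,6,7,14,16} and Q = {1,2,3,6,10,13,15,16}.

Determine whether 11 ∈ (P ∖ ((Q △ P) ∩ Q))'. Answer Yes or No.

Yes

11 ∉ Q and 11 ∉ P, so 11 ∉ Q △ P
11 ∉ (Q △ P) and 11 ∉ Q, so 11 ∉ (Q △ P) ∩ Q
11 ∉ P and 11 ∉ ((Q △ P) ∩ Q), so 11 ∉ P ∖ ((Q △ P) ∩ Q)
11 ∈ (P ∖ ((Q △ P) ∩ Q))' since 11 ∉ (P ∖ ((Q △ P) ∩ Q))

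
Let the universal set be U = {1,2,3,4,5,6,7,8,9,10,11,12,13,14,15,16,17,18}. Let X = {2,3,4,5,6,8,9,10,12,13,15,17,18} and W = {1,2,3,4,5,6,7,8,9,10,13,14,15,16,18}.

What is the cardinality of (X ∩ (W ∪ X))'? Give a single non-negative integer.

5

W ∪ X = {1,2,3,4,5,6,7,8,9,10,12,13,14,15,16,17,18}
X ∩ (W ∪ X) = {2,3,4,5,6,8,9,10,12,13,15,17,18}
(X ∩ (W ∪ X))' = {1,7,11,14,16}
|(X ∩ (W ∪ X))'| = 5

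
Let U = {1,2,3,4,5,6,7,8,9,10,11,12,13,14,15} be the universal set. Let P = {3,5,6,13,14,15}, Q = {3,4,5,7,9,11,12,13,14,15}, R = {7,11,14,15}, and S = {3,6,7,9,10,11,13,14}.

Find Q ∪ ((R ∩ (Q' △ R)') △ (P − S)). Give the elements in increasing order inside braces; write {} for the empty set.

{3,4,5,7,9,11,12,13,14,15}

Q' = {1,2,6,8,10}
Q' △ R = {1,2,6,7,8,10,11,14,15}
(Q' △ R)' = {3,4,5,9,12,13}
R ∩ (Q' △ R)' = {}
P − S = {5,15}
(R ∩ (Q' △ R)') △ (P − S) = {5,15}
Q ∪ ((R ∩ (Q' △ R)') △ (P − S)) = {3,4,5,7,9,11,12,13,14,15}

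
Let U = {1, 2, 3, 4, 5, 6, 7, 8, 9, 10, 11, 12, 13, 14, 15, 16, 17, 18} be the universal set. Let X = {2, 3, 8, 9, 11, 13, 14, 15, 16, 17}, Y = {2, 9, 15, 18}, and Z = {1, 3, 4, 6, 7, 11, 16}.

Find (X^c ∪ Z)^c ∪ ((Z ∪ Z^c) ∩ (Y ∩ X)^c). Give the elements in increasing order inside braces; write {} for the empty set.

X^c = {1, 4, 5, 6, 7, 10, 12, 18}
X^c ∪ Z = {1, 3, 4, 5, 6, 7, 10, 11, 12, 16, 18}
(X^c ∪ Z)^c = {2, 8, 9, 13, 14, 15, 17}
Z^c = {2, 5, 8, 9, 10, 12, 13, 14, 15, 17, 18}
Z ∪ Z^c = {1, 2, 3, 4, 5, 6, 7, 8, 9, 10, 11, 12, 13, 14, 15, 16, 17, 18}
Y ∩ X = {2, 9, 15}
(Y ∩ X)^c = {1, 3, 4, 5, 6, 7, 8, 10, 11, 12, 13, 14, 16, 17, 18}
(Z ∪ Z^c) ∩ (Y ∩ X)^c = {1, 3, 4, 5, 6, 7, 8, 10, 11, 12, 13, 14, 16, 17, 18}
(X^c ∪ Z)^c ∪ ((Z ∪ Z^c) ∩ (Y ∩ X)^c) = {1, 2, 3, 4, 5, 6, 7, 8, 9, 10, 11, 12, 13, 14, 15, 16, 17, 18}

{1, 2, 3, 4, 5, 6, 7, 8, 9, 10, 11, 12, 13, 14, 15, 16, 17, 18}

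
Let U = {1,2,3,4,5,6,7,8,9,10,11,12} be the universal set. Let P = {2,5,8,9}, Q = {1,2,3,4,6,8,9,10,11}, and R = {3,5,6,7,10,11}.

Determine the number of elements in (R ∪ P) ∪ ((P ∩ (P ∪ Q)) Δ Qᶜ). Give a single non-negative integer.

R ∪ P = {2,3,5,6,7,8,9,10,11}
P ∪ Q = {1,2,3,4,5,6,8,9,10,11}
P ∩ (P ∪ Q) = {2,5,8,9}
Qᶜ = {5,7,12}
(P ∩ (P ∪ Q)) Δ Qᶜ = {2,7,8,9,12}
(R ∪ P) ∪ ((P ∩ (P ∪ Q)) Δ Qᶜ) = {2,3,5,6,7,8,9,10,11,12}
|(R ∪ P) ∪ ((P ∩ (P ∪ Q)) Δ Qᶜ)| = 10

10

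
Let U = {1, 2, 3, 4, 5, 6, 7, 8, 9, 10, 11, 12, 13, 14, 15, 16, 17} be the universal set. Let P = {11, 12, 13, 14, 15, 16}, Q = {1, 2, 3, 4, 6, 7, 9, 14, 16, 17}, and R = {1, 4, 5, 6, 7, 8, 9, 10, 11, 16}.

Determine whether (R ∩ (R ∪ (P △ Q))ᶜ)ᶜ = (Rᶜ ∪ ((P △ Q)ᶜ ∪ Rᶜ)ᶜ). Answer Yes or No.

No

P △ Q = {1, 2, 3, 4, 6, 7, 9, 11, 12, 13, 15, 17}
R ∪ (P △ Q) = {1, 2, 3, 4, 5, 6, 7, 8, 9, 10, 11, 12, 13, 15, 16, 17}
(R ∪ (P △ Q))ᶜ = {14}
R ∩ (R ∪ (P △ Q))ᶜ = {}
(R ∩ (R ∪ (P △ Q))ᶜ)ᶜ = {1, 2, 3, 4, 5, 6, 7, 8, 9, 10, 11, 12, 13, 14, 15, 16, 17}
Rᶜ = {2, 3, 12, 13, 14, 15, 17}
(P △ Q)ᶜ = {5, 8, 10, 14, 16}
(P △ Q)ᶜ ∪ Rᶜ = {2, 3, 5, 8, 10, 12, 13, 14, 15, 16, 17}
((P △ Q)ᶜ ∪ Rᶜ)ᶜ = {1, 4, 6, 7, 9, 11}
Rᶜ ∪ ((P △ Q)ᶜ ∪ Rᶜ)ᶜ = {1, 2, 3, 4, 6, 7, 9, 11, 12, 13, 14, 15, 17}
5 ∈ (R ∩ (R ∪ (P △ Q))ᶜ)ᶜ but 5 ∉ Rᶜ ∪ ((P △ Q)ᶜ ∪ Rᶜ)ᶜ, so they differ.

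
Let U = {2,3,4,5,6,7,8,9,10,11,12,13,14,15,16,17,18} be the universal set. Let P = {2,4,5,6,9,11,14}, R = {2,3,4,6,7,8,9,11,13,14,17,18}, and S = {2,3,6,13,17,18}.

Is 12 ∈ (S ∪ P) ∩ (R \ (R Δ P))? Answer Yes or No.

No

12 ∉ S and 12 ∉ P, so 12 ∉ S ∪ P
12 ∉ R and 12 ∉ P, so 12 ∉ R Δ P
12 ∉ R and 12 ∉ (R Δ P), so 12 ∉ R \ (R Δ P)
12 ∉ (S ∪ P) and 12 ∉ (R \ (R Δ P)), so 12 ∉ (S ∪ P) ∩ (R \ (R Δ P))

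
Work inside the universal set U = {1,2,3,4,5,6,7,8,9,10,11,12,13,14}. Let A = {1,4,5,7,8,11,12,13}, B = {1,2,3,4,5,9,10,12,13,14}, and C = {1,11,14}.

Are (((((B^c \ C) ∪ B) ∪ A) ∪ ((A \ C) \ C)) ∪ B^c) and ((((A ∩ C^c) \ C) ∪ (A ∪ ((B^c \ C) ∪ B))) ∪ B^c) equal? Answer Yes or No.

Yes

B^c = {6,7,8,11}
B^c \ C = {6,7,8}
(B^c \ C) ∪ B = {1,2,3,4,5,6,7,8,9,10,12,13,14}
((B^c \ C) ∪ B) ∪ A = {1,2,3,4,5,6,7,8,9,10,11,12,13,14}
A \ C = {4,5,7,8,12,13}
(A \ C) \ C = {4,5,7,8,12,13}
(((B^c \ C) ∪ B) ∪ A) ∪ ((A \ C) \ C) = {1,2,3,4,5,6,7,8,9,10,11,12,13,14}
((((B^c \ C) ∪ B) ∪ A) ∪ ((A \ C) \ C)) ∪ B^c = {1,2,3,4,5,6,7,8,9,10,11,12,13,14}
C^c = {2,3,4,5,6,7,8,9,10,12,13}
A ∩ C^c = {4,5,7,8,12,13}
(A ∩ C^c) \ C = {4,5,7,8,12,13}
A ∪ ((B^c \ C) ∪ B) = {1,2,3,4,5,6,7,8,9,10,11,12,13,14}
((A ∩ C^c) \ C) ∪ (A ∪ ((B^c \ C) ∪ B)) = {1,2,3,4,5,6,7,8,9,10,11,12,13,14}
(((A ∩ C^c) \ C) ∪ (A ∪ ((B^c \ C) ∪ B))) ∪ B^c = {1,2,3,4,5,6,7,8,9,10,11,12,13,14}
Both equal {1,2,3,4,5,6,7,8,9,10,11,12,13,14}, so ((((B^c \ C) ∪ B) ∪ A) ∪ ((A \ C) \ C)) ∪ B^c = (((A ∩ C^c) \ C) ∪ (A ∪ ((B^c \ C) ∪ B))) ∪ B^c.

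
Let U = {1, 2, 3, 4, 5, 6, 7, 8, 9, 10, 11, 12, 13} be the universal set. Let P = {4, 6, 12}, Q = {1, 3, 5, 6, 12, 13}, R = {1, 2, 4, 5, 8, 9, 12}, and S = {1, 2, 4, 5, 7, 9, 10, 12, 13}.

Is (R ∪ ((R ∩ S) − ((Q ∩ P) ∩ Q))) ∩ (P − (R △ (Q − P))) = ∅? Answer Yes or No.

R ∩ S = {1, 2, 4, 5, 9, 12}
Q ∩ P = {6, 12}
(Q ∩ P) ∩ Q = {6, 12}
(R ∩ S) − ((Q ∩ P) ∩ Q) = {1, 2, 4, 5, 9}
R ∪ ((R ∩ S) − ((Q ∩ P) ∩ Q)) = {1, 2, 4, 5, 8, 9, 12}
Q − P = {1, 3, 5, 13}
R △ (Q − P) = {2, 3, 4, 8, 9, 12, 13}
P − (R △ (Q − P)) = {6}
{1, 2, 4, 5, 8, 9, 12} and {6} share no elements.

Yes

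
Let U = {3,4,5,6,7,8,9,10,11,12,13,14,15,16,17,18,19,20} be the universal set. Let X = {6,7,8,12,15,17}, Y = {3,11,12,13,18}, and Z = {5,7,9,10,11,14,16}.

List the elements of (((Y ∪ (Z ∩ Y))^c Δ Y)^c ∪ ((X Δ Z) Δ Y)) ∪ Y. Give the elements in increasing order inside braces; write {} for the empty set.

{3,5,6,8,9,10,11,12,13,14,15,16,17,18}

Z ∩ Y = {11}
Y ∪ (Z ∩ Y) = {3,11,12,13,18}
(Y ∪ (Z ∩ Y))^c = {4,5,6,7,8,9,10,14,15,16,17,19,20}
(Y ∪ (Z ∩ Y))^c Δ Y = {3,4,5,6,7,8,9,10,11,12,13,14,15,16,17,18,19,20}
((Y ∪ (Z ∩ Y))^c Δ Y)^c = {}
X Δ Z = {5,6,8,9,10,11,12,14,15,16,17}
(X Δ Z) Δ Y = {3,5,6,8,9,10,13,14,15,16,17,18}
((Y ∪ (Z ∩ Y))^c Δ Y)^c ∪ ((X Δ Z) Δ Y) = {3,5,6,8,9,10,13,14,15,16,17,18}
(((Y ∪ (Z ∩ Y))^c Δ Y)^c ∪ ((X Δ Z) Δ Y)) ∪ Y = {3,5,6,8,9,10,11,12,13,14,15,16,17,18}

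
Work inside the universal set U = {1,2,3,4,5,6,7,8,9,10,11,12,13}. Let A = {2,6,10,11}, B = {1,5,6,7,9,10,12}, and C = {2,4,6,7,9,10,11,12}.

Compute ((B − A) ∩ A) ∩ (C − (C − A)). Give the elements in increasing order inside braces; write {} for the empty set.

B − A = {1,5,7,9,12}
(B − A) ∩ A = {}
C − A = {4,7,9,12}
C − (C − A) = {2,6,10,11}
((B − A) ∩ A) ∩ (C − (C − A)) = {}

{}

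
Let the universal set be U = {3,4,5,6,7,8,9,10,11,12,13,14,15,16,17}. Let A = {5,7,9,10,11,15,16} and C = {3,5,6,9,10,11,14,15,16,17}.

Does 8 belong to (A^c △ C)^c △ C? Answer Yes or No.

No

8 ∉ A, so 8 ∈ A^c
8 ∈ A^c and 8 ∉ C, so 8 ∈ A^c △ C
8 ∉ (A^c △ C)^c since 8 ∈ (A^c △ C)
8 ∉ (A^c △ C)^c and 8 ∉ C, so 8 ∉ (A^c △ C)^c △ C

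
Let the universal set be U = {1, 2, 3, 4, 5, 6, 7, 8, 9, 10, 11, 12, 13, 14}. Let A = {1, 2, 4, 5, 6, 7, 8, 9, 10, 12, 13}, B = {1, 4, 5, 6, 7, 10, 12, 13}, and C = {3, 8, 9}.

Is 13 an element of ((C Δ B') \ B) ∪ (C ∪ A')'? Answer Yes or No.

Yes

13 ∈ B, so 13 ∉ B'
13 ∉ C and 13 ∉ B', so 13 ∉ C Δ B'
13 ∉ (C Δ B') and 13 ∈ B, so 13 ∉ (C Δ B') \ B
13 ∈ A, so 13 ∉ A'
13 ∉ C and 13 ∉ A', so 13 ∉ C ∪ A'
13 ∈ (C ∪ A')' since 13 ∉ (C ∪ A')
13 ∉ ((C Δ B') \ B) and 13 ∈ (C ∪ A')', so 13 ∈ ((C Δ B') \ B) ∪ (C ∪ A')'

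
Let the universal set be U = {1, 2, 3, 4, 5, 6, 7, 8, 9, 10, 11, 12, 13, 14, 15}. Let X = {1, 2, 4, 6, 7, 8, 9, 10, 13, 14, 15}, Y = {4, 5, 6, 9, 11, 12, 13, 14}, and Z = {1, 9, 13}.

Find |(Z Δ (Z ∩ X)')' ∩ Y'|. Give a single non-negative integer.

0

Z ∩ X = {1, 9, 13}
(Z ∩ X)' = {2, 3, 4, 5, 6, 7, 8, 10, 11, 12, 14, 15}
Z Δ (Z ∩ X)' = {1, 2, 3, 4, 5, 6, 7, 8, 9, 10, 11, 12, 13, 14, 15}
(Z Δ (Z ∩ X)')' = {}
Y' = {1, 2, 3, 7, 8, 10, 15}
(Z Δ (Z ∩ X)')' ∩ Y' = {}
|(Z Δ (Z ∩ X)')' ∩ Y'| = 0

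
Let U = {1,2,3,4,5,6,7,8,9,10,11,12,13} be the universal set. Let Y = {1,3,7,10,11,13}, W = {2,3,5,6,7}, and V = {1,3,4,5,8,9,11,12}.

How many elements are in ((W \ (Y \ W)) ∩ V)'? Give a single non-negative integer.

11

Y \ W = {1,10,11,13}
W \ (Y \ W) = {2,3,5,6,7}
(W \ (Y \ W)) ∩ V = {3,5}
((W \ (Y \ W)) ∩ V)' = {1,2,4,6,7,8,9,10,11,12,13}
|((W \ (Y \ W)) ∩ V)'| = 11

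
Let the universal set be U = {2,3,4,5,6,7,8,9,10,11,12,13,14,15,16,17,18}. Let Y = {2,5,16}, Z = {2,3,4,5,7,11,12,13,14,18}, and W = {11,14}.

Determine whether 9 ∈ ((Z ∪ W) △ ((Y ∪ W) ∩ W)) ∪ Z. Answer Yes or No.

9 ∉ Z and 9 ∉ W, so 9 ∉ Z ∪ W
9 ∉ Y and 9 ∉ W, so 9 ∉ Y ∪ W
9 ∉ (Y ∪ W) and 9 ∉ W, so 9 ∉ (Y ∪ W) ∩ W
9 ∉ (Z ∪ W) and 9 ∉ ((Y ∪ W) ∩ W), so 9 ∉ (Z ∪ W) △ ((Y ∪ W) ∩ W)
9 ∉ ((Z ∪ W) △ ((Y ∪ W) ∩ W)) and 9 ∉ Z, so 9 ∉ ((Z ∪ W) △ ((Y ∪ W) ∩ W)) ∪ Z

No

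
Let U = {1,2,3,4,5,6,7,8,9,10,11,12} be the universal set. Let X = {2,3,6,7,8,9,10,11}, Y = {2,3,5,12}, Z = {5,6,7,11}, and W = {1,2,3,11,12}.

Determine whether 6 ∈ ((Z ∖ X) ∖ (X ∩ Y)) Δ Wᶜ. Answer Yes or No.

6 ∈ Z and 6 ∈ X, so 6 ∉ Z ∖ X
6 ∈ X and 6 ∉ Y, so 6 ∉ X ∩ Y
6 ∉ (Z ∖ X) and 6 ∉ (X ∩ Y), so 6 ∉ (Z ∖ X) ∖ (X ∩ Y)
6 ∉ W, so 6 ∈ Wᶜ
6 ∉ ((Z ∖ X) ∖ (X ∩ Y)) and 6 ∈ Wᶜ, so 6 ∈ ((Z ∖ X) ∖ (X ∩ Y)) Δ Wᶜ

Yes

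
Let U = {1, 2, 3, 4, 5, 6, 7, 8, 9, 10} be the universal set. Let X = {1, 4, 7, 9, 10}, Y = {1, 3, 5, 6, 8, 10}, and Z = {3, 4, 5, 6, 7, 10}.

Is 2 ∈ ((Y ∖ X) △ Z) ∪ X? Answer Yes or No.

2 ∉ Y and 2 ∉ X, so 2 ∉ Y ∖ X
2 ∉ (Y ∖ X) and 2 ∉ Z, so 2 ∉ (Y ∖ X) △ Z
2 ∉ ((Y ∖ X) △ Z) and 2 ∉ X, so 2 ∉ ((Y ∖ X) △ Z) ∪ X

No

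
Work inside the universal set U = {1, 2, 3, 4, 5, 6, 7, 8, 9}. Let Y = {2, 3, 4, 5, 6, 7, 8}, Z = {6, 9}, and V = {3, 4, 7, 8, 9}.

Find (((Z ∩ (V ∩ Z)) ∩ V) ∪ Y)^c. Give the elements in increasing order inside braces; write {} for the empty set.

{1}

V ∩ Z = {9}
Z ∩ (V ∩ Z) = {9}
(Z ∩ (V ∩ Z)) ∩ V = {9}
((Z ∩ (V ∩ Z)) ∩ V) ∪ Y = {2, 3, 4, 5, 6, 7, 8, 9}
(((Z ∩ (V ∩ Z)) ∩ V) ∪ Y)^c = {1}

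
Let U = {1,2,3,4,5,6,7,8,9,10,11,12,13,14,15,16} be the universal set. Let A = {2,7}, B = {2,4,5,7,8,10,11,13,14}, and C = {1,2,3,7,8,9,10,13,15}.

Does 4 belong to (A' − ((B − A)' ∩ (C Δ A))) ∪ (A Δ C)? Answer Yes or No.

4 ∉ A, so 4 ∈ A'
4 ∈ B and 4 ∉ A, so 4 ∈ B − A
4 ∉ (B − A)' since 4 ∈ (B − A)
4 ∉ C and 4 ∉ A, so 4 ∉ C Δ A
4 ∉ (B − A)' and 4 ∉ (C Δ A), so 4 ∉ (B − A)' ∩ (C Δ A)
4 ∈ A' and 4 ∉ ((B − A)' ∩ (C Δ A)), so 4 ∈ A' − ((B − A)' ∩ (C Δ A))
4 ∉ A and 4 ∉ C, so 4 ∉ A Δ C
4 ∈ (A' − ((B − A)' ∩ (C Δ A))) and 4 ∉ (A Δ C), so 4 ∈ (A' − ((B − A)' ∩ (C Δ A))) ∪ (A Δ C)

Yes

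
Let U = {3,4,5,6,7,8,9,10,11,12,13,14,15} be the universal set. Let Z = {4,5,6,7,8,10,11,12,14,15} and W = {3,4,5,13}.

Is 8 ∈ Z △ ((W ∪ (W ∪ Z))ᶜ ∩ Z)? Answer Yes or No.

8 ∉ W and 8 ∈ Z, so 8 ∈ W ∪ Z
8 ∉ W and 8 ∈ (W ∪ Z), so 8 ∈ W ∪ (W ∪ Z)
8 ∉ (W ∪ (W ∪ Z))ᶜ since 8 ∈ (W ∪ (W ∪ Z))
8 ∉ (W ∪ (W ∪ Z))ᶜ and 8 ∈ Z, so 8 ∉ (W ∪ (W ∪ Z))ᶜ ∩ Z
8 ∈ Z and 8 ∉ ((W ∪ (W ∪ Z))ᶜ ∩ Z), so 8 ∈ Z △ ((W ∪ (W ∪ Z))ᶜ ∩ Z)

Yes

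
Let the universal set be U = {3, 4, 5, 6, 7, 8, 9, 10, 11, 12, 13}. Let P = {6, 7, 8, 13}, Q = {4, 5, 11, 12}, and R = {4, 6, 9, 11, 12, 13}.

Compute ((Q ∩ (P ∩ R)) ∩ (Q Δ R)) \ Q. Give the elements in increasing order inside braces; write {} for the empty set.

P ∩ R = {6, 13}
Q ∩ (P ∩ R) = {}
Q Δ R = {5, 6, 9, 13}
(Q ∩ (P ∩ R)) ∩ (Q Δ R) = {}
((Q ∩ (P ∩ R)) ∩ (Q Δ R)) \ Q = {}

{}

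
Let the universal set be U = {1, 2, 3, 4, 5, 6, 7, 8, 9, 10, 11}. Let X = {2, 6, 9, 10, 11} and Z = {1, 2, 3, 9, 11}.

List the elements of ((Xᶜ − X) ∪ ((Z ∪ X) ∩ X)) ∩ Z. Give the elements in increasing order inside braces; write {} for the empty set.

{1, 2, 3, 9, 11}

Xᶜ = {1, 3, 4, 5, 7, 8}
Xᶜ − X = {1, 3, 4, 5, 7, 8}
Z ∪ X = {1, 2, 3, 6, 9, 10, 11}
(Z ∪ X) ∩ X = {2, 6, 9, 10, 11}
(Xᶜ − X) ∪ ((Z ∪ X) ∩ X) = {1, 2, 3, 4, 5, 6, 7, 8, 9, 10, 11}
((Xᶜ − X) ∪ ((Z ∪ X) ∩ X)) ∩ Z = {1, 2, 3, 9, 11}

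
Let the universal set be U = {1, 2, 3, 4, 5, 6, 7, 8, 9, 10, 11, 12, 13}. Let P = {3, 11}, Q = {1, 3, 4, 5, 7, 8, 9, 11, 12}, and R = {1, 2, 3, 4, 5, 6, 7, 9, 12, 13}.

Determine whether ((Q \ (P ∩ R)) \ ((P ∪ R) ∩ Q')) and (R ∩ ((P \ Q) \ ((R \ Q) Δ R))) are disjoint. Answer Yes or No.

P ∩ R = {3}
Q \ (P ∩ R) = {1, 4, 5, 7, 8, 9, 11, 12}
P ∪ R = {1, 2, 3, 4, 5, 6, 7, 9, 11, 12, 13}
Q' = {2, 6, 10, 13}
(P ∪ R) ∩ Q' = {2, 6, 13}
(Q \ (P ∩ R)) \ ((P ∪ R) ∩ Q') = {1, 4, 5, 7, 8, 9, 11, 12}
P \ Q = {}
R \ Q = {2, 6, 13}
(R \ Q) Δ R = {1, 3, 4, 5, 7, 9, 12}
(P \ Q) \ ((R \ Q) Δ R) = {}
R ∩ ((P \ Q) \ ((R \ Q) Δ R)) = {}
{1, 4, 5, 7, 8, 9, 11, 12} and {} share no elements.

Yes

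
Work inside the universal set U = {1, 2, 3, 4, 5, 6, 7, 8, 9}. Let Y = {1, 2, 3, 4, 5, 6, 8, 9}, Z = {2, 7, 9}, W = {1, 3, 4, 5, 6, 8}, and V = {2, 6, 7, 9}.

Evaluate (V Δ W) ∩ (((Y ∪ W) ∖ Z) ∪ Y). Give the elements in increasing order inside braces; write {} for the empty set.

{1, 2, 3, 4, 5, 8, 9}

V Δ W = {1, 2, 3, 4, 5, 7, 8, 9}
Y ∪ W = {1, 2, 3, 4, 5, 6, 8, 9}
(Y ∪ W) ∖ Z = {1, 3, 4, 5, 6, 8}
((Y ∪ W) ∖ Z) ∪ Y = {1, 2, 3, 4, 5, 6, 8, 9}
(V Δ W) ∩ (((Y ∪ W) ∖ Z) ∪ Y) = {1, 2, 3, 4, 5, 8, 9}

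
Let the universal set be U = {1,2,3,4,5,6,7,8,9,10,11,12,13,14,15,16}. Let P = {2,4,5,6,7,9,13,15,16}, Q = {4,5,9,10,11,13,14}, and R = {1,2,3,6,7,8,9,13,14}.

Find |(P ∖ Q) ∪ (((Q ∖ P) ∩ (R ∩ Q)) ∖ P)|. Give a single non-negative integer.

P ∖ Q = {2,6,7,15,16}
Q ∖ P = {10,11,14}
R ∩ Q = {9,13,14}
(Q ∖ P) ∩ (R ∩ Q) = {14}
((Q ∖ P) ∩ (R ∩ Q)) ∖ P = {14}
(P ∖ Q) ∪ (((Q ∖ P) ∩ (R ∩ Q)) ∖ P) = {2,6,7,14,15,16}
|(P ∖ Q) ∪ (((Q ∖ P) ∩ (R ∩ Q)) ∖ P)| = 6

6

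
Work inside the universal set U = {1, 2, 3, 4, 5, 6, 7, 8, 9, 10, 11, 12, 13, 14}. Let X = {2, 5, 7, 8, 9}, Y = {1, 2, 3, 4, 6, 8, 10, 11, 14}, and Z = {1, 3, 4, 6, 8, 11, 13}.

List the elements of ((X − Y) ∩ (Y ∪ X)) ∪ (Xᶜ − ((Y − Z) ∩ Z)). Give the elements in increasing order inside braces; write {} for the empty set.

{1, 3, 4, 5, 6, 7, 9, 10, 11, 12, 13, 14}

X − Y = {5, 7, 9}
Y ∪ X = {1, 2, 3, 4, 5, 6, 7, 8, 9, 10, 11, 14}
(X − Y) ∩ (Y ∪ X) = {5, 7, 9}
Xᶜ = {1, 3, 4, 6, 10, 11, 12, 13, 14}
Y − Z = {2, 10, 14}
(Y − Z) ∩ Z = {}
Xᶜ − ((Y − Z) ∩ Z) = {1, 3, 4, 6, 10, 11, 12, 13, 14}
((X − Y) ∩ (Y ∪ X)) ∪ (Xᶜ − ((Y − Z) ∩ Z)) = {1, 3, 4, 5, 6, 7, 9, 10, 11, 12, 13, 14}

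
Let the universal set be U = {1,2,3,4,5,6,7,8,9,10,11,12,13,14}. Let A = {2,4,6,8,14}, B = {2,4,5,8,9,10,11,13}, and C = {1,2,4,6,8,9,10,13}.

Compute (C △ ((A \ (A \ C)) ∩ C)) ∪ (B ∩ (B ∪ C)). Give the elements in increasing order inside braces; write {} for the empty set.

{1,2,4,5,8,9,10,11,13}

A \ C = {14}
A \ (A \ C) = {2,4,6,8}
(A \ (A \ C)) ∩ C = {2,4,6,8}
C △ ((A \ (A \ C)) ∩ C) = {1,9,10,13}
B ∪ C = {1,2,4,5,6,8,9,10,11,13}
B ∩ (B ∪ C) = {2,4,5,8,9,10,11,13}
(C △ ((A \ (A \ C)) ∩ C)) ∪ (B ∩ (B ∪ C)) = {1,2,4,5,8,9,10,11,13}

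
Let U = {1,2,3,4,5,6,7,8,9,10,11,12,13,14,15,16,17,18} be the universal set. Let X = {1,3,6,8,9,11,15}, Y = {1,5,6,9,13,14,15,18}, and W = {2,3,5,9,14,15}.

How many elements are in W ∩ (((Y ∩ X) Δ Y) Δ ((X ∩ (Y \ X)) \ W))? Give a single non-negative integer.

Y ∩ X = {1,6,9,15}
(Y ∩ X) Δ Y = {5,13,14,18}
Y \ X = {5,13,14,18}
X ∩ (Y \ X) = {}
(X ∩ (Y \ X)) \ W = {}
((Y ∩ X) Δ Y) Δ ((X ∩ (Y \ X)) \ W) = {5,13,14,18}
W ∩ (((Y ∩ X) Δ Y) Δ ((X ∩ (Y \ X)) \ W)) = {5,14}
|W ∩ (((Y ∩ X) Δ Y) Δ ((X ∩ (Y \ X)) \ W))| = 2

2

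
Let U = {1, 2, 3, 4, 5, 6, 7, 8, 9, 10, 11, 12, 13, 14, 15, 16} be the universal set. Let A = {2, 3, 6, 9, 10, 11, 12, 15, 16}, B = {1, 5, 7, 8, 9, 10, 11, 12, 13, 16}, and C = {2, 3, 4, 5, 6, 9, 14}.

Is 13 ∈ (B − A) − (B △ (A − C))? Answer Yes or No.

No

13 ∈ B and 13 ∉ A, so 13 ∈ B − A
13 ∉ A and 13 ∉ C, so 13 ∉ A − C
13 ∈ B and 13 ∉ (A − C), so 13 ∈ B △ (A − C)
13 ∈ (B − A) and 13 ∈ (B △ (A − C)), so 13 ∉ (B − A) − (B △ (A − C))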